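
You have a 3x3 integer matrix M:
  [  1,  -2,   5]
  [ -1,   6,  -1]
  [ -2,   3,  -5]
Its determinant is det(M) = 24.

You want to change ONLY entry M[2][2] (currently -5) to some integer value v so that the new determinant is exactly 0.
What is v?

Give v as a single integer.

Answer: -11

Derivation:
det is linear in entry M[2][2]: det = old_det + (v - -5) * C_22
Cofactor C_22 = 4
Want det = 0: 24 + (v - -5) * 4 = 0
  (v - -5) = -24 / 4 = -6
  v = -5 + (-6) = -11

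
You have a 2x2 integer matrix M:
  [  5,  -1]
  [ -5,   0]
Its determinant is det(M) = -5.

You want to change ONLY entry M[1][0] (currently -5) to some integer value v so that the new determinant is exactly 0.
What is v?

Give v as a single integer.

Answer: 0

Derivation:
det is linear in entry M[1][0]: det = old_det + (v - -5) * C_10
Cofactor C_10 = 1
Want det = 0: -5 + (v - -5) * 1 = 0
  (v - -5) = 5 / 1 = 5
  v = -5 + (5) = 0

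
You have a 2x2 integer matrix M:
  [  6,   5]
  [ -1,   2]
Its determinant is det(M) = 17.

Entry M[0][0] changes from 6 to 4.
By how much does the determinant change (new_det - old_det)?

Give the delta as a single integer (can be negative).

Cofactor C_00 = 2
Entry delta = 4 - 6 = -2
Det delta = entry_delta * cofactor = -2 * 2 = -4

Answer: -4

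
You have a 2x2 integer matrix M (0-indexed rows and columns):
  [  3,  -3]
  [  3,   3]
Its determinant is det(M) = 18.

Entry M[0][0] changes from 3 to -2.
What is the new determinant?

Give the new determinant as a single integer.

Answer: 3

Derivation:
det is linear in row 0: changing M[0][0] by delta changes det by delta * cofactor(0,0).
Cofactor C_00 = (-1)^(0+0) * minor(0,0) = 3
Entry delta = -2 - 3 = -5
Det delta = -5 * 3 = -15
New det = 18 + -15 = 3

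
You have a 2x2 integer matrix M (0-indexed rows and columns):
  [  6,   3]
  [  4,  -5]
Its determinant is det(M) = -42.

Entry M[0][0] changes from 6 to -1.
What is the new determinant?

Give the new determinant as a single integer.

Answer: -7

Derivation:
det is linear in row 0: changing M[0][0] by delta changes det by delta * cofactor(0,0).
Cofactor C_00 = (-1)^(0+0) * minor(0,0) = -5
Entry delta = -1 - 6 = -7
Det delta = -7 * -5 = 35
New det = -42 + 35 = -7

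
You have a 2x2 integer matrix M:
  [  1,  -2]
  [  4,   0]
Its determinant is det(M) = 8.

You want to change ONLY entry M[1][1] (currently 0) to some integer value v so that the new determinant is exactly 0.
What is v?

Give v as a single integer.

det is linear in entry M[1][1]: det = old_det + (v - 0) * C_11
Cofactor C_11 = 1
Want det = 0: 8 + (v - 0) * 1 = 0
  (v - 0) = -8 / 1 = -8
  v = 0 + (-8) = -8

Answer: -8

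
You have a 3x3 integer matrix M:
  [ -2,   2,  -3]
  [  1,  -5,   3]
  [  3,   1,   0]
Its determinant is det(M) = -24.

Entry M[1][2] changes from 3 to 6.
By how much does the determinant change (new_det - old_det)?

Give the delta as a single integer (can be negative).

Cofactor C_12 = 8
Entry delta = 6 - 3 = 3
Det delta = entry_delta * cofactor = 3 * 8 = 24

Answer: 24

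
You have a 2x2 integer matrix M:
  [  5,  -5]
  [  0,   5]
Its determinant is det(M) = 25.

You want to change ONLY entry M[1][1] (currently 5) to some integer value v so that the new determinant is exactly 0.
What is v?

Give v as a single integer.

det is linear in entry M[1][1]: det = old_det + (v - 5) * C_11
Cofactor C_11 = 5
Want det = 0: 25 + (v - 5) * 5 = 0
  (v - 5) = -25 / 5 = -5
  v = 5 + (-5) = 0

Answer: 0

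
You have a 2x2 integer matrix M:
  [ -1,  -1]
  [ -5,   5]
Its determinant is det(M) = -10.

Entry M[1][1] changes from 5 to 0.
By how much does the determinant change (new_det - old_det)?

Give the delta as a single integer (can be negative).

Answer: 5

Derivation:
Cofactor C_11 = -1
Entry delta = 0 - 5 = -5
Det delta = entry_delta * cofactor = -5 * -1 = 5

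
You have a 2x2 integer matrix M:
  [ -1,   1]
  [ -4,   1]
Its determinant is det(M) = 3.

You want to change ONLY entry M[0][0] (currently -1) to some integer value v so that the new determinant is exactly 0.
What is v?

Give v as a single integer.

det is linear in entry M[0][0]: det = old_det + (v - -1) * C_00
Cofactor C_00 = 1
Want det = 0: 3 + (v - -1) * 1 = 0
  (v - -1) = -3 / 1 = -3
  v = -1 + (-3) = -4

Answer: -4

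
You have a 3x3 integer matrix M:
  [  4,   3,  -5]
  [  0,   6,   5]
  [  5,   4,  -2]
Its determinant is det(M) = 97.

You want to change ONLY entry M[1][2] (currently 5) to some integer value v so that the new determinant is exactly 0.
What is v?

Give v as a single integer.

det is linear in entry M[1][2]: det = old_det + (v - 5) * C_12
Cofactor C_12 = -1
Want det = 0: 97 + (v - 5) * -1 = 0
  (v - 5) = -97 / -1 = 97
  v = 5 + (97) = 102

Answer: 102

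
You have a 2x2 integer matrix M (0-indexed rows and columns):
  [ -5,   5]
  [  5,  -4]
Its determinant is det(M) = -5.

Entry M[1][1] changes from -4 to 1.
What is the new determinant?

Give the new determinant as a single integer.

Answer: -30

Derivation:
det is linear in row 1: changing M[1][1] by delta changes det by delta * cofactor(1,1).
Cofactor C_11 = (-1)^(1+1) * minor(1,1) = -5
Entry delta = 1 - -4 = 5
Det delta = 5 * -5 = -25
New det = -5 + -25 = -30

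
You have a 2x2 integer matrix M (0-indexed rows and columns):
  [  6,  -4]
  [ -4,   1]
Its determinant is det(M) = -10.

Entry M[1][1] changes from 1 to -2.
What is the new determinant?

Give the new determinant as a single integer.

Answer: -28

Derivation:
det is linear in row 1: changing M[1][1] by delta changes det by delta * cofactor(1,1).
Cofactor C_11 = (-1)^(1+1) * minor(1,1) = 6
Entry delta = -2 - 1 = -3
Det delta = -3 * 6 = -18
New det = -10 + -18 = -28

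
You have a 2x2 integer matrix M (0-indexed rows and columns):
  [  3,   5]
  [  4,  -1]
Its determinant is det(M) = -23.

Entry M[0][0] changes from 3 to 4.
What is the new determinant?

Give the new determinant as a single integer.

det is linear in row 0: changing M[0][0] by delta changes det by delta * cofactor(0,0).
Cofactor C_00 = (-1)^(0+0) * minor(0,0) = -1
Entry delta = 4 - 3 = 1
Det delta = 1 * -1 = -1
New det = -23 + -1 = -24

Answer: -24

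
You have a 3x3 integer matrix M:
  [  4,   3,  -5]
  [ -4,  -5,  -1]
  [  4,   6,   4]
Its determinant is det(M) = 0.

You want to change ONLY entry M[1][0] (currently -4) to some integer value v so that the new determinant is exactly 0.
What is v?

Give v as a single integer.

Answer: -4

Derivation:
det is linear in entry M[1][0]: det = old_det + (v - -4) * C_10
Cofactor C_10 = -42
Want det = 0: 0 + (v - -4) * -42 = 0
  (v - -4) = 0 / -42 = 0
  v = -4 + (0) = -4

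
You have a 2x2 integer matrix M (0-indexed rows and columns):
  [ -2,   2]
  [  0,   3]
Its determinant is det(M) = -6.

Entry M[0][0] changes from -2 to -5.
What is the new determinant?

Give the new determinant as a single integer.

det is linear in row 0: changing M[0][0] by delta changes det by delta * cofactor(0,0).
Cofactor C_00 = (-1)^(0+0) * minor(0,0) = 3
Entry delta = -5 - -2 = -3
Det delta = -3 * 3 = -9
New det = -6 + -9 = -15

Answer: -15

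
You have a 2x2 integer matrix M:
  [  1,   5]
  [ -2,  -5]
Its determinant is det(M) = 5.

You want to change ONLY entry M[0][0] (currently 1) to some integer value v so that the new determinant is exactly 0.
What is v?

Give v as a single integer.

Answer: 2

Derivation:
det is linear in entry M[0][0]: det = old_det + (v - 1) * C_00
Cofactor C_00 = -5
Want det = 0: 5 + (v - 1) * -5 = 0
  (v - 1) = -5 / -5 = 1
  v = 1 + (1) = 2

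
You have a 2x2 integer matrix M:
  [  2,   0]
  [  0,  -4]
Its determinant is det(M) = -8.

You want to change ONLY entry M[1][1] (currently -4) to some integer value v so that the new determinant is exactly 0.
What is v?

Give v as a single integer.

det is linear in entry M[1][1]: det = old_det + (v - -4) * C_11
Cofactor C_11 = 2
Want det = 0: -8 + (v - -4) * 2 = 0
  (v - -4) = 8 / 2 = 4
  v = -4 + (4) = 0

Answer: 0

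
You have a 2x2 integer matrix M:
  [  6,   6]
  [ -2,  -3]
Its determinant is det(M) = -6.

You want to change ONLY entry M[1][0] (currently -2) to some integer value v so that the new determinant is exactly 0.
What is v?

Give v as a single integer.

Answer: -3

Derivation:
det is linear in entry M[1][0]: det = old_det + (v - -2) * C_10
Cofactor C_10 = -6
Want det = 0: -6 + (v - -2) * -6 = 0
  (v - -2) = 6 / -6 = -1
  v = -2 + (-1) = -3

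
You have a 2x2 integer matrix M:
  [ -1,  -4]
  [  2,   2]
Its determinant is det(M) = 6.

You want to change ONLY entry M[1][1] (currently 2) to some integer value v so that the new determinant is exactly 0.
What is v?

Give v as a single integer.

det is linear in entry M[1][1]: det = old_det + (v - 2) * C_11
Cofactor C_11 = -1
Want det = 0: 6 + (v - 2) * -1 = 0
  (v - 2) = -6 / -1 = 6
  v = 2 + (6) = 8

Answer: 8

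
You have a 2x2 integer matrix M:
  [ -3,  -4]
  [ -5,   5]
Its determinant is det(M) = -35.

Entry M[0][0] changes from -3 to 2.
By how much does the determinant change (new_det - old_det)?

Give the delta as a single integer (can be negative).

Answer: 25

Derivation:
Cofactor C_00 = 5
Entry delta = 2 - -3 = 5
Det delta = entry_delta * cofactor = 5 * 5 = 25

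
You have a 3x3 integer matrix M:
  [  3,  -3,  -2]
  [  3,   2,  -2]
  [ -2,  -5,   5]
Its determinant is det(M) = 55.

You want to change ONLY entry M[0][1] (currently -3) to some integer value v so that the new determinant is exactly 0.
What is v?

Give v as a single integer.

det is linear in entry M[0][1]: det = old_det + (v - -3) * C_01
Cofactor C_01 = -11
Want det = 0: 55 + (v - -3) * -11 = 0
  (v - -3) = -55 / -11 = 5
  v = -3 + (5) = 2

Answer: 2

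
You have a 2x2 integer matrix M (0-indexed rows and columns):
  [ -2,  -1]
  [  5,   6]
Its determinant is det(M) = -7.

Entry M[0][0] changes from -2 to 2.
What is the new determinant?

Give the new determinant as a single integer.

Answer: 17

Derivation:
det is linear in row 0: changing M[0][0] by delta changes det by delta * cofactor(0,0).
Cofactor C_00 = (-1)^(0+0) * minor(0,0) = 6
Entry delta = 2 - -2 = 4
Det delta = 4 * 6 = 24
New det = -7 + 24 = 17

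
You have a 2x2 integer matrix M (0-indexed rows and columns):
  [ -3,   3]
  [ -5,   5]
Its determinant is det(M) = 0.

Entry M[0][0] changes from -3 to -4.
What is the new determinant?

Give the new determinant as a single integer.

Answer: -5

Derivation:
det is linear in row 0: changing M[0][0] by delta changes det by delta * cofactor(0,0).
Cofactor C_00 = (-1)^(0+0) * minor(0,0) = 5
Entry delta = -4 - -3 = -1
Det delta = -1 * 5 = -5
New det = 0 + -5 = -5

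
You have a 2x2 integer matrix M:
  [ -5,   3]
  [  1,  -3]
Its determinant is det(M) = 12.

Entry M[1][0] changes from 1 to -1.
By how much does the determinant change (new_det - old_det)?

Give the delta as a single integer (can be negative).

Cofactor C_10 = -3
Entry delta = -1 - 1 = -2
Det delta = entry_delta * cofactor = -2 * -3 = 6

Answer: 6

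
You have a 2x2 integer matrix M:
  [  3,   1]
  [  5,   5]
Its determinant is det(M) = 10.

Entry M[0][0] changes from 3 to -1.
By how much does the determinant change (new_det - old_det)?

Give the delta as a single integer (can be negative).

Answer: -20

Derivation:
Cofactor C_00 = 5
Entry delta = -1 - 3 = -4
Det delta = entry_delta * cofactor = -4 * 5 = -20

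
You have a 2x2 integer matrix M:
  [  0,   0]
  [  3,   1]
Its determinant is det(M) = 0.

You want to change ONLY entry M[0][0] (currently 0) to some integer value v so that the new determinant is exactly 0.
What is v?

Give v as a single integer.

det is linear in entry M[0][0]: det = old_det + (v - 0) * C_00
Cofactor C_00 = 1
Want det = 0: 0 + (v - 0) * 1 = 0
  (v - 0) = 0 / 1 = 0
  v = 0 + (0) = 0

Answer: 0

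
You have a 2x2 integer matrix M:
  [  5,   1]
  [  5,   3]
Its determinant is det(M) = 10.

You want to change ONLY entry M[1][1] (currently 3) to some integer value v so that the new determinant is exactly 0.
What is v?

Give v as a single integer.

Answer: 1

Derivation:
det is linear in entry M[1][1]: det = old_det + (v - 3) * C_11
Cofactor C_11 = 5
Want det = 0: 10 + (v - 3) * 5 = 0
  (v - 3) = -10 / 5 = -2
  v = 3 + (-2) = 1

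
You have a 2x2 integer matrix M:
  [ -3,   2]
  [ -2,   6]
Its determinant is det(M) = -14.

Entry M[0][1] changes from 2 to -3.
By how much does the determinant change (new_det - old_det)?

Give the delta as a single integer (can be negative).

Cofactor C_01 = 2
Entry delta = -3 - 2 = -5
Det delta = entry_delta * cofactor = -5 * 2 = -10

Answer: -10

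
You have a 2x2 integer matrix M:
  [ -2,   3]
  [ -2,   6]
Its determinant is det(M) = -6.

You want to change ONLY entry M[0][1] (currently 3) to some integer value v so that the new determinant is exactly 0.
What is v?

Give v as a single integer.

det is linear in entry M[0][1]: det = old_det + (v - 3) * C_01
Cofactor C_01 = 2
Want det = 0: -6 + (v - 3) * 2 = 0
  (v - 3) = 6 / 2 = 3
  v = 3 + (3) = 6

Answer: 6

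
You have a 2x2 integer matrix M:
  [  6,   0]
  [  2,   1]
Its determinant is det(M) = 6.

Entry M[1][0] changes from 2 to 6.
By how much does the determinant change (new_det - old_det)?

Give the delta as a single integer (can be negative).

Cofactor C_10 = 0
Entry delta = 6 - 2 = 4
Det delta = entry_delta * cofactor = 4 * 0 = 0

Answer: 0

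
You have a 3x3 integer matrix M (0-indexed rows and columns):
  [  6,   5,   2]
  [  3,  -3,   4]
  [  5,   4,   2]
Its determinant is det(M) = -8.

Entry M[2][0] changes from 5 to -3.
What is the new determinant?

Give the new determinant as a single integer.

Answer: -216

Derivation:
det is linear in row 2: changing M[2][0] by delta changes det by delta * cofactor(2,0).
Cofactor C_20 = (-1)^(2+0) * minor(2,0) = 26
Entry delta = -3 - 5 = -8
Det delta = -8 * 26 = -208
New det = -8 + -208 = -216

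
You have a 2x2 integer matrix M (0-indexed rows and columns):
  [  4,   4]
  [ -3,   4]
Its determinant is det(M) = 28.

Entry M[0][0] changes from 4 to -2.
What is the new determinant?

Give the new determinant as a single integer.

Answer: 4

Derivation:
det is linear in row 0: changing M[0][0] by delta changes det by delta * cofactor(0,0).
Cofactor C_00 = (-1)^(0+0) * minor(0,0) = 4
Entry delta = -2 - 4 = -6
Det delta = -6 * 4 = -24
New det = 28 + -24 = 4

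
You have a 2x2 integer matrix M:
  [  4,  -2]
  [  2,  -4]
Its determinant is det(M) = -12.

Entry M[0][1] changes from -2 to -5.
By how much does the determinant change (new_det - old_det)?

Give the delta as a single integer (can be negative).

Cofactor C_01 = -2
Entry delta = -5 - -2 = -3
Det delta = entry_delta * cofactor = -3 * -2 = 6

Answer: 6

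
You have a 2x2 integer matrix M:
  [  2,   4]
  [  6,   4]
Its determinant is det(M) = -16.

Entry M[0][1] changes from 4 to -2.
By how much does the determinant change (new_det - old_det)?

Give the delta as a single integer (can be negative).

Answer: 36

Derivation:
Cofactor C_01 = -6
Entry delta = -2 - 4 = -6
Det delta = entry_delta * cofactor = -6 * -6 = 36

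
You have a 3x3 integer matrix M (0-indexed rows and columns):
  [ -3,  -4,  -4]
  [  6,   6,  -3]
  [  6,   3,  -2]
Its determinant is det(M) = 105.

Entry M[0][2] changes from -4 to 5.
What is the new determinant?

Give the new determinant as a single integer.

Answer: -57

Derivation:
det is linear in row 0: changing M[0][2] by delta changes det by delta * cofactor(0,2).
Cofactor C_02 = (-1)^(0+2) * minor(0,2) = -18
Entry delta = 5 - -4 = 9
Det delta = 9 * -18 = -162
New det = 105 + -162 = -57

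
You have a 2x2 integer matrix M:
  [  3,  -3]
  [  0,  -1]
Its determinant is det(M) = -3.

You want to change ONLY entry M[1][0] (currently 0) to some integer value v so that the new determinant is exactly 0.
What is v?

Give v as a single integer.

det is linear in entry M[1][0]: det = old_det + (v - 0) * C_10
Cofactor C_10 = 3
Want det = 0: -3 + (v - 0) * 3 = 0
  (v - 0) = 3 / 3 = 1
  v = 0 + (1) = 1

Answer: 1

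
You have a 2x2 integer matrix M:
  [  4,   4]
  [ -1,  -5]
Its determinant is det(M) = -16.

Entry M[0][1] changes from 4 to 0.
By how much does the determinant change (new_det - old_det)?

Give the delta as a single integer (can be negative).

Cofactor C_01 = 1
Entry delta = 0 - 4 = -4
Det delta = entry_delta * cofactor = -4 * 1 = -4

Answer: -4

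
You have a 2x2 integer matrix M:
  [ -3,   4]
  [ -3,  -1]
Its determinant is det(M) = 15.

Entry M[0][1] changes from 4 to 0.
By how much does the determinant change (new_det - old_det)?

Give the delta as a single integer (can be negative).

Answer: -12

Derivation:
Cofactor C_01 = 3
Entry delta = 0 - 4 = -4
Det delta = entry_delta * cofactor = -4 * 3 = -12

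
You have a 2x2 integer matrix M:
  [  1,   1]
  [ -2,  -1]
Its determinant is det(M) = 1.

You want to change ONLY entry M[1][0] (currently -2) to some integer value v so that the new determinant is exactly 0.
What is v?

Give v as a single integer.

det is linear in entry M[1][0]: det = old_det + (v - -2) * C_10
Cofactor C_10 = -1
Want det = 0: 1 + (v - -2) * -1 = 0
  (v - -2) = -1 / -1 = 1
  v = -2 + (1) = -1

Answer: -1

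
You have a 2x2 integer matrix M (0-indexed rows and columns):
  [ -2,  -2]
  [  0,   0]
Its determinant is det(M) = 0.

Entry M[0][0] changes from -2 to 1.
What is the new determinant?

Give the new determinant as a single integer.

det is linear in row 0: changing M[0][0] by delta changes det by delta * cofactor(0,0).
Cofactor C_00 = (-1)^(0+0) * minor(0,0) = 0
Entry delta = 1 - -2 = 3
Det delta = 3 * 0 = 0
New det = 0 + 0 = 0

Answer: 0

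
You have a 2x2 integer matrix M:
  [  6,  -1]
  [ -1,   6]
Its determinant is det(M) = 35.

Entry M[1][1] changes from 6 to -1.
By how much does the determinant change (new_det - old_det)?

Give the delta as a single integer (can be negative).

Answer: -42

Derivation:
Cofactor C_11 = 6
Entry delta = -1 - 6 = -7
Det delta = entry_delta * cofactor = -7 * 6 = -42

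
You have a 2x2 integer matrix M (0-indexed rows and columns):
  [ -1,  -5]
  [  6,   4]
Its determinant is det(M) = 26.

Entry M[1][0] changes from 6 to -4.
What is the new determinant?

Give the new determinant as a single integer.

det is linear in row 1: changing M[1][0] by delta changes det by delta * cofactor(1,0).
Cofactor C_10 = (-1)^(1+0) * minor(1,0) = 5
Entry delta = -4 - 6 = -10
Det delta = -10 * 5 = -50
New det = 26 + -50 = -24

Answer: -24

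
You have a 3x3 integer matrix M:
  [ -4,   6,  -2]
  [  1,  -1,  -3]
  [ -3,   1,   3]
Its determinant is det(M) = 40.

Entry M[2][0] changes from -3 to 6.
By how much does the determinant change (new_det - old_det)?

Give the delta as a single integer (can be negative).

Cofactor C_20 = -20
Entry delta = 6 - -3 = 9
Det delta = entry_delta * cofactor = 9 * -20 = -180

Answer: -180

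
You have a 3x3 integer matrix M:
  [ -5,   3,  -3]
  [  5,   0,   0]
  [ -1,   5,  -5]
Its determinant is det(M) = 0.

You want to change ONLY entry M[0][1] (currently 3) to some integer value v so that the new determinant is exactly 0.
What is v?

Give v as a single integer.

Answer: 3

Derivation:
det is linear in entry M[0][1]: det = old_det + (v - 3) * C_01
Cofactor C_01 = 25
Want det = 0: 0 + (v - 3) * 25 = 0
  (v - 3) = 0 / 25 = 0
  v = 3 + (0) = 3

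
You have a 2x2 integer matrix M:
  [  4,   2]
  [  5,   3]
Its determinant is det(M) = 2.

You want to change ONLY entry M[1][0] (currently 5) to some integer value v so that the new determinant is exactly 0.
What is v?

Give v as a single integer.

det is linear in entry M[1][0]: det = old_det + (v - 5) * C_10
Cofactor C_10 = -2
Want det = 0: 2 + (v - 5) * -2 = 0
  (v - 5) = -2 / -2 = 1
  v = 5 + (1) = 6

Answer: 6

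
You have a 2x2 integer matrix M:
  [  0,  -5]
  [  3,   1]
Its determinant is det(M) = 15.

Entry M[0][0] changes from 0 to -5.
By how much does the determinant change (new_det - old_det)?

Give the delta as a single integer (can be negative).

Answer: -5

Derivation:
Cofactor C_00 = 1
Entry delta = -5 - 0 = -5
Det delta = entry_delta * cofactor = -5 * 1 = -5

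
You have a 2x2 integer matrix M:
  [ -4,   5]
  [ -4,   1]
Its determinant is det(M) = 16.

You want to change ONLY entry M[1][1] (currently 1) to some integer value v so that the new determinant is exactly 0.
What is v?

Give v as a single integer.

det is linear in entry M[1][1]: det = old_det + (v - 1) * C_11
Cofactor C_11 = -4
Want det = 0: 16 + (v - 1) * -4 = 0
  (v - 1) = -16 / -4 = 4
  v = 1 + (4) = 5

Answer: 5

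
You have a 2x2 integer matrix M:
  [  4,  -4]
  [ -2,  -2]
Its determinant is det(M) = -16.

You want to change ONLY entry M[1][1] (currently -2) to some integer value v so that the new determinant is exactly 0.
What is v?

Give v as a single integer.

det is linear in entry M[1][1]: det = old_det + (v - -2) * C_11
Cofactor C_11 = 4
Want det = 0: -16 + (v - -2) * 4 = 0
  (v - -2) = 16 / 4 = 4
  v = -2 + (4) = 2

Answer: 2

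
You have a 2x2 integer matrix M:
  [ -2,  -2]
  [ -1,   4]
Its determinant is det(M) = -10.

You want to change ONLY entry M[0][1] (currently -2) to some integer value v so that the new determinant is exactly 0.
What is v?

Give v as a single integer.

Answer: 8

Derivation:
det is linear in entry M[0][1]: det = old_det + (v - -2) * C_01
Cofactor C_01 = 1
Want det = 0: -10 + (v - -2) * 1 = 0
  (v - -2) = 10 / 1 = 10
  v = -2 + (10) = 8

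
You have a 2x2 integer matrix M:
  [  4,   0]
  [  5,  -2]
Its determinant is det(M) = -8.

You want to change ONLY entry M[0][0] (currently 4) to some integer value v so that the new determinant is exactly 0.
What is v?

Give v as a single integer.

Answer: 0

Derivation:
det is linear in entry M[0][0]: det = old_det + (v - 4) * C_00
Cofactor C_00 = -2
Want det = 0: -8 + (v - 4) * -2 = 0
  (v - 4) = 8 / -2 = -4
  v = 4 + (-4) = 0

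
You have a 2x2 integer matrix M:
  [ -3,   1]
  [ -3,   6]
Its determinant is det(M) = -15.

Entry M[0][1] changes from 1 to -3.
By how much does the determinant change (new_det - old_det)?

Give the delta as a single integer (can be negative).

Answer: -12

Derivation:
Cofactor C_01 = 3
Entry delta = -3 - 1 = -4
Det delta = entry_delta * cofactor = -4 * 3 = -12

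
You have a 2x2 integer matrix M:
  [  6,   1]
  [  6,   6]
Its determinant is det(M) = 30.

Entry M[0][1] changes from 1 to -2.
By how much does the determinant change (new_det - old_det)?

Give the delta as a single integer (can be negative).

Answer: 18

Derivation:
Cofactor C_01 = -6
Entry delta = -2 - 1 = -3
Det delta = entry_delta * cofactor = -3 * -6 = 18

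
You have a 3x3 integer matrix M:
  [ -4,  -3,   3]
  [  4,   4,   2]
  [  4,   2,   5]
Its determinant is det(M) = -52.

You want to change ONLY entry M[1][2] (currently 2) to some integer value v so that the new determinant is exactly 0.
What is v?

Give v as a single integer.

det is linear in entry M[1][2]: det = old_det + (v - 2) * C_12
Cofactor C_12 = -4
Want det = 0: -52 + (v - 2) * -4 = 0
  (v - 2) = 52 / -4 = -13
  v = 2 + (-13) = -11

Answer: -11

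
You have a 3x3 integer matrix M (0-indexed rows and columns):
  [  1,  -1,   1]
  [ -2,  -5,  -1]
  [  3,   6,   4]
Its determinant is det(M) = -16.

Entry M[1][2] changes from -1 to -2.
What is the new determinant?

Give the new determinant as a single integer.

Answer: -7

Derivation:
det is linear in row 1: changing M[1][2] by delta changes det by delta * cofactor(1,2).
Cofactor C_12 = (-1)^(1+2) * minor(1,2) = -9
Entry delta = -2 - -1 = -1
Det delta = -1 * -9 = 9
New det = -16 + 9 = -7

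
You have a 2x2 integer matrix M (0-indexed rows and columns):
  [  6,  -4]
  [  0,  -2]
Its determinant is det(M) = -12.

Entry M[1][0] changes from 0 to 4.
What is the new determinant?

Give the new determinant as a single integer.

det is linear in row 1: changing M[1][0] by delta changes det by delta * cofactor(1,0).
Cofactor C_10 = (-1)^(1+0) * minor(1,0) = 4
Entry delta = 4 - 0 = 4
Det delta = 4 * 4 = 16
New det = -12 + 16 = 4

Answer: 4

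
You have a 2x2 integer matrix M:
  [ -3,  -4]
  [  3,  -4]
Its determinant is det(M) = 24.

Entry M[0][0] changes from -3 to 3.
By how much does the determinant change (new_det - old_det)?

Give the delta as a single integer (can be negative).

Answer: -24

Derivation:
Cofactor C_00 = -4
Entry delta = 3 - -3 = 6
Det delta = entry_delta * cofactor = 6 * -4 = -24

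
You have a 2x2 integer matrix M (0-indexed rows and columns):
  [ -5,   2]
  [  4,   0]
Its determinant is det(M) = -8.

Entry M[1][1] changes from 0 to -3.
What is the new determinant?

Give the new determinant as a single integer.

det is linear in row 1: changing M[1][1] by delta changes det by delta * cofactor(1,1).
Cofactor C_11 = (-1)^(1+1) * minor(1,1) = -5
Entry delta = -3 - 0 = -3
Det delta = -3 * -5 = 15
New det = -8 + 15 = 7

Answer: 7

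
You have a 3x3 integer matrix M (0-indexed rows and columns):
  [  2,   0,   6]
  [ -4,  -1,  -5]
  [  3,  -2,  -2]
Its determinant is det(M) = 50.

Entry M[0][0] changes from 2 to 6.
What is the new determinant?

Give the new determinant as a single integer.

Answer: 18

Derivation:
det is linear in row 0: changing M[0][0] by delta changes det by delta * cofactor(0,0).
Cofactor C_00 = (-1)^(0+0) * minor(0,0) = -8
Entry delta = 6 - 2 = 4
Det delta = 4 * -8 = -32
New det = 50 + -32 = 18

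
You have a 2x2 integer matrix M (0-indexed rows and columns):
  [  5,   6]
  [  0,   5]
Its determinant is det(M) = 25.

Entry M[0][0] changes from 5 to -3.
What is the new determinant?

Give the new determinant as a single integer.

Answer: -15

Derivation:
det is linear in row 0: changing M[0][0] by delta changes det by delta * cofactor(0,0).
Cofactor C_00 = (-1)^(0+0) * minor(0,0) = 5
Entry delta = -3 - 5 = -8
Det delta = -8 * 5 = -40
New det = 25 + -40 = -15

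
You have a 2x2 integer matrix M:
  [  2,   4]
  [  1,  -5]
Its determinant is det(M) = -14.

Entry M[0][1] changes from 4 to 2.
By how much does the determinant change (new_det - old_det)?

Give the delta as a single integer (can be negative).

Answer: 2

Derivation:
Cofactor C_01 = -1
Entry delta = 2 - 4 = -2
Det delta = entry_delta * cofactor = -2 * -1 = 2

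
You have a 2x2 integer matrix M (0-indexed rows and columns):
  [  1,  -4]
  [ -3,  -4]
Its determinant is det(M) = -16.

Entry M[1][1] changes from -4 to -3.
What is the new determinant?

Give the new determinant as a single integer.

Answer: -15

Derivation:
det is linear in row 1: changing M[1][1] by delta changes det by delta * cofactor(1,1).
Cofactor C_11 = (-1)^(1+1) * minor(1,1) = 1
Entry delta = -3 - -4 = 1
Det delta = 1 * 1 = 1
New det = -16 + 1 = -15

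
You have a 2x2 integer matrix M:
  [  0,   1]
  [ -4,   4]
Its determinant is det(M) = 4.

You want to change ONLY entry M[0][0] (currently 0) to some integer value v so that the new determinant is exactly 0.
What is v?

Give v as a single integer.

det is linear in entry M[0][0]: det = old_det + (v - 0) * C_00
Cofactor C_00 = 4
Want det = 0: 4 + (v - 0) * 4 = 0
  (v - 0) = -4 / 4 = -1
  v = 0 + (-1) = -1

Answer: -1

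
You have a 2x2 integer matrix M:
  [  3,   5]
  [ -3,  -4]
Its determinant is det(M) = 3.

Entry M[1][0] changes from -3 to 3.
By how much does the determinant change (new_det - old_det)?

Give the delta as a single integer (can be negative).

Cofactor C_10 = -5
Entry delta = 3 - -3 = 6
Det delta = entry_delta * cofactor = 6 * -5 = -30

Answer: -30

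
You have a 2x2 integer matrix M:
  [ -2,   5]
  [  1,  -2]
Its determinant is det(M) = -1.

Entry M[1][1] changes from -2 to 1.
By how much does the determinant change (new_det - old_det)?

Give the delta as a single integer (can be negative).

Cofactor C_11 = -2
Entry delta = 1 - -2 = 3
Det delta = entry_delta * cofactor = 3 * -2 = -6

Answer: -6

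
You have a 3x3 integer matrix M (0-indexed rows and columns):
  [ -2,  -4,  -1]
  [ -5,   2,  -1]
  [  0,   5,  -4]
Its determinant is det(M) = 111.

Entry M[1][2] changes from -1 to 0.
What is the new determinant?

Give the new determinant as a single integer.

Answer: 121

Derivation:
det is linear in row 1: changing M[1][2] by delta changes det by delta * cofactor(1,2).
Cofactor C_12 = (-1)^(1+2) * minor(1,2) = 10
Entry delta = 0 - -1 = 1
Det delta = 1 * 10 = 10
New det = 111 + 10 = 121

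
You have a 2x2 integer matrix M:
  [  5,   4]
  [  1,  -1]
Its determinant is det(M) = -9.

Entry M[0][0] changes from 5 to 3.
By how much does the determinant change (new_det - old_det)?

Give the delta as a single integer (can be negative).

Answer: 2

Derivation:
Cofactor C_00 = -1
Entry delta = 3 - 5 = -2
Det delta = entry_delta * cofactor = -2 * -1 = 2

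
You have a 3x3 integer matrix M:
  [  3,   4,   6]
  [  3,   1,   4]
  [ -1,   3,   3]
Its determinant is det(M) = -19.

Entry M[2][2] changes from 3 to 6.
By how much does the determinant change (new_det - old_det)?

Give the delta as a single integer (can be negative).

Cofactor C_22 = -9
Entry delta = 6 - 3 = 3
Det delta = entry_delta * cofactor = 3 * -9 = -27

Answer: -27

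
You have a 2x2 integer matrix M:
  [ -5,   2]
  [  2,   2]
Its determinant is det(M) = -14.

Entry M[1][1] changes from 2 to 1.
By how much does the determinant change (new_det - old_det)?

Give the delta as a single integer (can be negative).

Answer: 5

Derivation:
Cofactor C_11 = -5
Entry delta = 1 - 2 = -1
Det delta = entry_delta * cofactor = -1 * -5 = 5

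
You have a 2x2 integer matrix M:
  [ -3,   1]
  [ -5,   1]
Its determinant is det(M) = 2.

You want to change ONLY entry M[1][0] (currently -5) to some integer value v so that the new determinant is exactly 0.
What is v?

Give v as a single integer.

det is linear in entry M[1][0]: det = old_det + (v - -5) * C_10
Cofactor C_10 = -1
Want det = 0: 2 + (v - -5) * -1 = 0
  (v - -5) = -2 / -1 = 2
  v = -5 + (2) = -3

Answer: -3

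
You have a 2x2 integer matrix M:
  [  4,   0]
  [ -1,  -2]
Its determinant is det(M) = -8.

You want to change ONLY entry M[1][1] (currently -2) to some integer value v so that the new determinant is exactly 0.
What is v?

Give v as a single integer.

det is linear in entry M[1][1]: det = old_det + (v - -2) * C_11
Cofactor C_11 = 4
Want det = 0: -8 + (v - -2) * 4 = 0
  (v - -2) = 8 / 4 = 2
  v = -2 + (2) = 0

Answer: 0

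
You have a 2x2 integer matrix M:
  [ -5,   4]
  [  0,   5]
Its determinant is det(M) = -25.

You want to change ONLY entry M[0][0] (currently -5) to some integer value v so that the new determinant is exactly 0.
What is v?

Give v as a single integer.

det is linear in entry M[0][0]: det = old_det + (v - -5) * C_00
Cofactor C_00 = 5
Want det = 0: -25 + (v - -5) * 5 = 0
  (v - -5) = 25 / 5 = 5
  v = -5 + (5) = 0

Answer: 0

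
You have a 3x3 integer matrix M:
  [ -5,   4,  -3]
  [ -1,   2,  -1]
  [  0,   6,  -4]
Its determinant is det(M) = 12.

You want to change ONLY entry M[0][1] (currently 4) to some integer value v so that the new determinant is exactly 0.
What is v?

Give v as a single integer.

Answer: 7

Derivation:
det is linear in entry M[0][1]: det = old_det + (v - 4) * C_01
Cofactor C_01 = -4
Want det = 0: 12 + (v - 4) * -4 = 0
  (v - 4) = -12 / -4 = 3
  v = 4 + (3) = 7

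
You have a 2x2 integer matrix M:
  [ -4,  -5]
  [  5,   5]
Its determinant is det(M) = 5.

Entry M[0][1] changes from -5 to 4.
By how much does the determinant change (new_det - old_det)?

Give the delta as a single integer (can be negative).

Answer: -45

Derivation:
Cofactor C_01 = -5
Entry delta = 4 - -5 = 9
Det delta = entry_delta * cofactor = 9 * -5 = -45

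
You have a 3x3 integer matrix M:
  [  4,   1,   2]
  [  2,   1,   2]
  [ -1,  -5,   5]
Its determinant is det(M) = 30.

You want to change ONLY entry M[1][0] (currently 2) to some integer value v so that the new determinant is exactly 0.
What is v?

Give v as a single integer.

Answer: 4

Derivation:
det is linear in entry M[1][0]: det = old_det + (v - 2) * C_10
Cofactor C_10 = -15
Want det = 0: 30 + (v - 2) * -15 = 0
  (v - 2) = -30 / -15 = 2
  v = 2 + (2) = 4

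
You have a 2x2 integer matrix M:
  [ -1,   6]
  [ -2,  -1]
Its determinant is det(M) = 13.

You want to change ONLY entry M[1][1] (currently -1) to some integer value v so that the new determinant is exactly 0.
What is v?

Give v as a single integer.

det is linear in entry M[1][1]: det = old_det + (v - -1) * C_11
Cofactor C_11 = -1
Want det = 0: 13 + (v - -1) * -1 = 0
  (v - -1) = -13 / -1 = 13
  v = -1 + (13) = 12

Answer: 12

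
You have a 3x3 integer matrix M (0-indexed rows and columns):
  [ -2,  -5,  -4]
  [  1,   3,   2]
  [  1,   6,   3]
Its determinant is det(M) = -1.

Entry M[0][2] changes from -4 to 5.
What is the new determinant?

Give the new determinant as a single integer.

det is linear in row 0: changing M[0][2] by delta changes det by delta * cofactor(0,2).
Cofactor C_02 = (-1)^(0+2) * minor(0,2) = 3
Entry delta = 5 - -4 = 9
Det delta = 9 * 3 = 27
New det = -1 + 27 = 26

Answer: 26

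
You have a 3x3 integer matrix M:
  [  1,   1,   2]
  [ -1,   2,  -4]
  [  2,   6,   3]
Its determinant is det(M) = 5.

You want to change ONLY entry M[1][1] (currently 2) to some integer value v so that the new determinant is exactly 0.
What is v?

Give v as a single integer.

det is linear in entry M[1][1]: det = old_det + (v - 2) * C_11
Cofactor C_11 = -1
Want det = 0: 5 + (v - 2) * -1 = 0
  (v - 2) = -5 / -1 = 5
  v = 2 + (5) = 7

Answer: 7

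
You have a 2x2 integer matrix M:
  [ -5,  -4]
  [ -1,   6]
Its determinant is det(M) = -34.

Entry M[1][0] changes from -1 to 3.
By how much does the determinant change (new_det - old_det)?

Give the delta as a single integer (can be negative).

Cofactor C_10 = 4
Entry delta = 3 - -1 = 4
Det delta = entry_delta * cofactor = 4 * 4 = 16

Answer: 16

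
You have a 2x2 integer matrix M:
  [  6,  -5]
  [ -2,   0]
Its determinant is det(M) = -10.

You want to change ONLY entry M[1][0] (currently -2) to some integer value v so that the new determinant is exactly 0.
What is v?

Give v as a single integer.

det is linear in entry M[1][0]: det = old_det + (v - -2) * C_10
Cofactor C_10 = 5
Want det = 0: -10 + (v - -2) * 5 = 0
  (v - -2) = 10 / 5 = 2
  v = -2 + (2) = 0

Answer: 0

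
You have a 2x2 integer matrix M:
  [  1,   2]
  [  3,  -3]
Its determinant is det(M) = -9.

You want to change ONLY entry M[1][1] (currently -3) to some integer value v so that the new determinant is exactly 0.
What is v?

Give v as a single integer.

det is linear in entry M[1][1]: det = old_det + (v - -3) * C_11
Cofactor C_11 = 1
Want det = 0: -9 + (v - -3) * 1 = 0
  (v - -3) = 9 / 1 = 9
  v = -3 + (9) = 6

Answer: 6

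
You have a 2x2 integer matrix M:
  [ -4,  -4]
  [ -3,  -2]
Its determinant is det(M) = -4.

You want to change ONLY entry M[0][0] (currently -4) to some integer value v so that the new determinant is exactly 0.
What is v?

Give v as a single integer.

Answer: -6

Derivation:
det is linear in entry M[0][0]: det = old_det + (v - -4) * C_00
Cofactor C_00 = -2
Want det = 0: -4 + (v - -4) * -2 = 0
  (v - -4) = 4 / -2 = -2
  v = -4 + (-2) = -6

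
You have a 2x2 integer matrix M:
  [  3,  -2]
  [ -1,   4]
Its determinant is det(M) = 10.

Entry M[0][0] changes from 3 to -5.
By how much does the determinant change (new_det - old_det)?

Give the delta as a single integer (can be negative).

Answer: -32

Derivation:
Cofactor C_00 = 4
Entry delta = -5 - 3 = -8
Det delta = entry_delta * cofactor = -8 * 4 = -32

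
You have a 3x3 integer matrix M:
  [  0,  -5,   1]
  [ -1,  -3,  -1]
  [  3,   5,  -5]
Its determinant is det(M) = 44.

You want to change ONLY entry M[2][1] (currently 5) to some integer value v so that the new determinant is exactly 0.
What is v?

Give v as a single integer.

Answer: 49

Derivation:
det is linear in entry M[2][1]: det = old_det + (v - 5) * C_21
Cofactor C_21 = -1
Want det = 0: 44 + (v - 5) * -1 = 0
  (v - 5) = -44 / -1 = 44
  v = 5 + (44) = 49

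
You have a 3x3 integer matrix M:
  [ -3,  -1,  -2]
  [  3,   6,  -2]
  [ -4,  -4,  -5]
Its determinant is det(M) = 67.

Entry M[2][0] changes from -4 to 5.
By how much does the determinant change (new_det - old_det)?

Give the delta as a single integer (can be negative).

Answer: 126

Derivation:
Cofactor C_20 = 14
Entry delta = 5 - -4 = 9
Det delta = entry_delta * cofactor = 9 * 14 = 126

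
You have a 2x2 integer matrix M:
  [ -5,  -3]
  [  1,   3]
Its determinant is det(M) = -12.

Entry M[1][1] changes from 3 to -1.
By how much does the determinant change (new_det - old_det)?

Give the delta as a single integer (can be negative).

Cofactor C_11 = -5
Entry delta = -1 - 3 = -4
Det delta = entry_delta * cofactor = -4 * -5 = 20

Answer: 20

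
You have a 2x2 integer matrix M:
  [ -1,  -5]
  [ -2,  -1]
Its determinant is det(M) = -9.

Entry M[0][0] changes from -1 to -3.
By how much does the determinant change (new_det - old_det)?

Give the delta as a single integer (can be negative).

Answer: 2

Derivation:
Cofactor C_00 = -1
Entry delta = -3 - -1 = -2
Det delta = entry_delta * cofactor = -2 * -1 = 2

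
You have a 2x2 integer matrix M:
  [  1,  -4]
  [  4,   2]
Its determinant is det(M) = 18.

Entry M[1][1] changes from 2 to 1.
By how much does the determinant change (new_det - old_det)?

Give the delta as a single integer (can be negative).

Answer: -1

Derivation:
Cofactor C_11 = 1
Entry delta = 1 - 2 = -1
Det delta = entry_delta * cofactor = -1 * 1 = -1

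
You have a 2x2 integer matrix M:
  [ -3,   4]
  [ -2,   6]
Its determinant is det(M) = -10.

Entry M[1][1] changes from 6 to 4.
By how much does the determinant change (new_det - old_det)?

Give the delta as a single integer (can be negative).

Answer: 6

Derivation:
Cofactor C_11 = -3
Entry delta = 4 - 6 = -2
Det delta = entry_delta * cofactor = -2 * -3 = 6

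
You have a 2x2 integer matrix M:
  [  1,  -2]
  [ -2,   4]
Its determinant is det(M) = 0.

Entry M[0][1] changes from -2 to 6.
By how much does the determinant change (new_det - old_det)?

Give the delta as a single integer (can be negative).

Cofactor C_01 = 2
Entry delta = 6 - -2 = 8
Det delta = entry_delta * cofactor = 8 * 2 = 16

Answer: 16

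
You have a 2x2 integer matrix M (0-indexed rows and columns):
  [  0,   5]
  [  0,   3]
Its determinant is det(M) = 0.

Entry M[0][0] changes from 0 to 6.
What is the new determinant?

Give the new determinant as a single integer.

Answer: 18

Derivation:
det is linear in row 0: changing M[0][0] by delta changes det by delta * cofactor(0,0).
Cofactor C_00 = (-1)^(0+0) * minor(0,0) = 3
Entry delta = 6 - 0 = 6
Det delta = 6 * 3 = 18
New det = 0 + 18 = 18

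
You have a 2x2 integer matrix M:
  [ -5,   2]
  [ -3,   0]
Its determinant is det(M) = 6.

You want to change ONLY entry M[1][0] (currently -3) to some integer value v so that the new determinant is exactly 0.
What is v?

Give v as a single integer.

det is linear in entry M[1][0]: det = old_det + (v - -3) * C_10
Cofactor C_10 = -2
Want det = 0: 6 + (v - -3) * -2 = 0
  (v - -3) = -6 / -2 = 3
  v = -3 + (3) = 0

Answer: 0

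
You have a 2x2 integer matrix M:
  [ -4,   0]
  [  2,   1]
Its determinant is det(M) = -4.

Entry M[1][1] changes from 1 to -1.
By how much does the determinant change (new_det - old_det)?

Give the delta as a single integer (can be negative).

Answer: 8

Derivation:
Cofactor C_11 = -4
Entry delta = -1 - 1 = -2
Det delta = entry_delta * cofactor = -2 * -4 = 8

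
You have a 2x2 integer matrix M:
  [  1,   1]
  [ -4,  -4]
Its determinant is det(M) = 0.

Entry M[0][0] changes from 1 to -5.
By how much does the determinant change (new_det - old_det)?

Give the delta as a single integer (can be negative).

Cofactor C_00 = -4
Entry delta = -5 - 1 = -6
Det delta = entry_delta * cofactor = -6 * -4 = 24

Answer: 24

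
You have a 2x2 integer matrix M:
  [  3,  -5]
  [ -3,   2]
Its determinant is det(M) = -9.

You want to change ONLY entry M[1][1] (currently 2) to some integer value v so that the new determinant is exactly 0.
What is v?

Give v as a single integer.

Answer: 5

Derivation:
det is linear in entry M[1][1]: det = old_det + (v - 2) * C_11
Cofactor C_11 = 3
Want det = 0: -9 + (v - 2) * 3 = 0
  (v - 2) = 9 / 3 = 3
  v = 2 + (3) = 5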